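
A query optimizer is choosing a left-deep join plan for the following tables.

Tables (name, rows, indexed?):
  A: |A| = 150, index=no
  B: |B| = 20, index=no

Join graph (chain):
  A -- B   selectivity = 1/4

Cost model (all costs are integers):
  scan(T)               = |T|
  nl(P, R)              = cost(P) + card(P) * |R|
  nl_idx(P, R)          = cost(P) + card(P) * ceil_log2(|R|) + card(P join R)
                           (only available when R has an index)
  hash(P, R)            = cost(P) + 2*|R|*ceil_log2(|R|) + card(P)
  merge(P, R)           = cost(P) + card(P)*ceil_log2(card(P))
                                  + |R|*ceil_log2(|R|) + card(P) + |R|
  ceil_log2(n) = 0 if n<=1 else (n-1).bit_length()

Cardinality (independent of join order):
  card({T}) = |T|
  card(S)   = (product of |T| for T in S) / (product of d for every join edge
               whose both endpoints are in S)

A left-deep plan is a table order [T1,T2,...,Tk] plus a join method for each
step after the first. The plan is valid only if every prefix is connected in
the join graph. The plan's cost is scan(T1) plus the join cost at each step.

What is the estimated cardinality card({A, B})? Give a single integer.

Tables in S: A(150), B(20)
Edges inside S: A-B(d=4)
numerator = 150 * 20 = 3000
denominator = 4 = 4
card(S) = 3000 / 4 = 750

750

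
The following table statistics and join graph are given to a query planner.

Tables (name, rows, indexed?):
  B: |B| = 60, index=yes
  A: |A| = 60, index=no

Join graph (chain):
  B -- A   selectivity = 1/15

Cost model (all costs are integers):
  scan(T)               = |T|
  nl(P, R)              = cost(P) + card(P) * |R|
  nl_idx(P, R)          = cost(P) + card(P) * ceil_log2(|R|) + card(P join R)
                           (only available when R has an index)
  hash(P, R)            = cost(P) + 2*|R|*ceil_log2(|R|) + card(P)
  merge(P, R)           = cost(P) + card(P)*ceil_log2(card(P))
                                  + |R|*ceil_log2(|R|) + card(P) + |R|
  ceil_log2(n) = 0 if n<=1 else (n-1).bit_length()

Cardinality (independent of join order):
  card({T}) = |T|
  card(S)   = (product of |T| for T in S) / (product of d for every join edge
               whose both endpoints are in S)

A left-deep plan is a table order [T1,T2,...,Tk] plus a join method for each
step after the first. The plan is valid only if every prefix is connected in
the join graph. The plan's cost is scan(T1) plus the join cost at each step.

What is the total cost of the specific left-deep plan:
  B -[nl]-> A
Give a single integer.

step 1: scan B: cost=60, card=60
step 2: join A via nl
    card(P join A) = 60*60/(15) = 240
    cost = 60 + 60*60 = 3660

3660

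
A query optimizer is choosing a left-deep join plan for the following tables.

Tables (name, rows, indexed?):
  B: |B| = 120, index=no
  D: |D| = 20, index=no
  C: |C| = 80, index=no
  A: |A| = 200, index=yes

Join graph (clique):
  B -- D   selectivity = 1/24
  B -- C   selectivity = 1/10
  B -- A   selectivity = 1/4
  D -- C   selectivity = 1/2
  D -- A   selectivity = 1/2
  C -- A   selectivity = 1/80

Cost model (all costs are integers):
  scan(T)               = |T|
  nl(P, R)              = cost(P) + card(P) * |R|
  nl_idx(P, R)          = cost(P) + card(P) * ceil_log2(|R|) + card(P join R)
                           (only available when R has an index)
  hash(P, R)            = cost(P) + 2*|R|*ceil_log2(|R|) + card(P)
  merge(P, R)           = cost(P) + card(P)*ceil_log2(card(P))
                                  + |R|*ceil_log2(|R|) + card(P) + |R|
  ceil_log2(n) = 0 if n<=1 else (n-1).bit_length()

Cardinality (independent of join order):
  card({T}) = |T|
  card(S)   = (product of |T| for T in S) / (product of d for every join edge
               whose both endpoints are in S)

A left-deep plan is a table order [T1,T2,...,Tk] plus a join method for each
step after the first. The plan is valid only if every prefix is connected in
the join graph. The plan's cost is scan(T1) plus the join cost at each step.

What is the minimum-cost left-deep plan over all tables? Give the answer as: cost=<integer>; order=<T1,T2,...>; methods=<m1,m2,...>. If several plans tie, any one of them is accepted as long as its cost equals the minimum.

Selinger DP (subsets sized 1..n):
  {B}: scan cost=120, card=120
  {D}: scan cost=20, card=20
  {C}: scan cost=80, card=80
  {A}: scan cost=200, card=200
  {BD}: card=100; try (D,hash)→440, (B,merge)→1100, (D,merge)→1200, (B,hash)→1720, (B,nl)→2420, (D,nl)→2520; best=440 via (D,hash)
  {BC}: card=960; try (C,hash)→1360, (B,merge)→1680, (C,merge)→1720, (B,hash)→1840, (B,nl)→9680, (C,nl)→9720; best=1360 via (C,hash)
  {AB}: card=6000; try (B,hash)→2080, (A,merge)→2880, (B,merge)→2960, (A,hash)→3440, (A,nl_idx)→7080, (A,nl)→24120 …(+1); best=2080 via (B,hash)
  {CD}: card=800; try (D,hash)→360, (C,merge)→780, (D,merge)→840, (C,hash)→1160, (C,nl)→1620, (D,nl)→1680; best=360 via (D,hash)
  {AD}: card=2000; try (D,hash)→600, (A,merge)→1940, (D,merge)→2120, (A,nl_idx)→2180, (A,hash)→3240, (A,nl)→4020 …(+1); best=600 via (D,hash)
  {AC}: card=200; try (A,nl_idx)→920, (C,hash)→1520, (A,merge)→2520, (C,merge)→2640, (A,hash)→3360, (A,nl)→16080 …(+1); best=920 via (A,nl_idx)
  {BCD}: card=400; try (C,hash)→1660, (C,merge)→1880, (D,hash)→2520, (B,hash)→2840, (C,nl)→8440, (B,merge)→10120 …(+3); best=1660 via (C,hash)
  {ABD}: card=2500; try (A,merge)→3040, (A,hash)→3740, (A,nl_idx)→3740, (B,hash)→4280, (D,hash)→8280, (A,nl)→20440 …(+4); best=3040 via (A,merge)
  {ABC}: card=600; try (B,hash)→2800, (B,merge)→3680, (A,hash)→5520, (C,hash)→9200, (A,nl_idx)→9640, (A,merge)→13720 …(+4); best=2800 via (B,hash)
  {ACD}: card=1000; try (D,hash)→1320, (D,merge)→2840, (C,hash)→3720, (A,hash)→4360, (D,nl)→4920, (A,nl_idx)→7760 …(+4); best=1320 via (D,hash)
  {ABCD}: card=125; try (D,hash)→3600, (B,hash)→4000, (A,nl_idx)→4985, (A,hash)→5260, (C,hash)→6660, (A,merge)→7460 …(+7); best=3600 via (D,hash)

cost=3600; order=C,A,B,D; methods=nl_idx,hash,hash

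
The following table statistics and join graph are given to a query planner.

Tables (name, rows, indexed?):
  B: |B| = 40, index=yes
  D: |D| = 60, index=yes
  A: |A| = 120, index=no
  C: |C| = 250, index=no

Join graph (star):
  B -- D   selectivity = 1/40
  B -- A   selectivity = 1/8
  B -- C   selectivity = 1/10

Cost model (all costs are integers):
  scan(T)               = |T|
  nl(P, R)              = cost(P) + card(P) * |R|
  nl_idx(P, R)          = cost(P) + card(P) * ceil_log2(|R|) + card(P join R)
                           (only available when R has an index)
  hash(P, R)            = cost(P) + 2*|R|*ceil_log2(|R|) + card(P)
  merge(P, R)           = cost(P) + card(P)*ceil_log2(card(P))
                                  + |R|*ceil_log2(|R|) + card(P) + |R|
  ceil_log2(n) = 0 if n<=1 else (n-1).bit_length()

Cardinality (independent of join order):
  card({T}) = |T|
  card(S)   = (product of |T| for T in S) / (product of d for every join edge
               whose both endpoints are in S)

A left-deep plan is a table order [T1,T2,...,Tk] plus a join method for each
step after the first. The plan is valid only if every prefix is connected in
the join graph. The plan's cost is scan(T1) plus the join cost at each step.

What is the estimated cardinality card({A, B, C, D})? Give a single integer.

Tables in S: A(120), B(40), C(250), D(60)
Edges inside S: B-D(d=40), B-A(d=8), B-C(d=10)
numerator = 120 * 40 * 250 * 60 = 72000000
denominator = 40 * 8 * 10 = 3200
card(S) = 72000000 / 3200 = 22500

22500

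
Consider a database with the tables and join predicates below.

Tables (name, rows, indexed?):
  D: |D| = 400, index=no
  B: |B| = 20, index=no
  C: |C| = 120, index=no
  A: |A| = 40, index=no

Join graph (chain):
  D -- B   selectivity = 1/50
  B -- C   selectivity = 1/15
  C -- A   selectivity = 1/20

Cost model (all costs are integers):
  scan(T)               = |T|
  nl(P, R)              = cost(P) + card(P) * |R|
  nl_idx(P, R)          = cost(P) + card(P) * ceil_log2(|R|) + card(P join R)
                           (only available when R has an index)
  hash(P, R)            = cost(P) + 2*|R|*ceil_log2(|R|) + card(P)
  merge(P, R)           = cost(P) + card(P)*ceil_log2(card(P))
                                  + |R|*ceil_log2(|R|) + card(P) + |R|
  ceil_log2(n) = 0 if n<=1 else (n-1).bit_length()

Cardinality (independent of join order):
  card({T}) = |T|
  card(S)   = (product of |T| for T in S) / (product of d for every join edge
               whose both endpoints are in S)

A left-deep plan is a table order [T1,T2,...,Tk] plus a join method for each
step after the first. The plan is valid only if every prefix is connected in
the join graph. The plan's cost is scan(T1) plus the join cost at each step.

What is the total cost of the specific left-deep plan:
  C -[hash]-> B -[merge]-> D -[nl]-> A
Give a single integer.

57080

step 1: scan C: cost=120, card=120
step 2: join B via hash
    card(P join B) = 120*20/(15) = 160
    cost = 120 + 2*20*5 + 120 = 440
step 3: join D via merge
    card(P join D) = 160*400/(50) = 1280
    cost = 440 + 160*8 + 400*9 + 160 + 400 = 5880
step 4: join A via nl
    card(P join A) = 1280*40/(20) = 2560
    cost = 5880 + 1280*40 = 57080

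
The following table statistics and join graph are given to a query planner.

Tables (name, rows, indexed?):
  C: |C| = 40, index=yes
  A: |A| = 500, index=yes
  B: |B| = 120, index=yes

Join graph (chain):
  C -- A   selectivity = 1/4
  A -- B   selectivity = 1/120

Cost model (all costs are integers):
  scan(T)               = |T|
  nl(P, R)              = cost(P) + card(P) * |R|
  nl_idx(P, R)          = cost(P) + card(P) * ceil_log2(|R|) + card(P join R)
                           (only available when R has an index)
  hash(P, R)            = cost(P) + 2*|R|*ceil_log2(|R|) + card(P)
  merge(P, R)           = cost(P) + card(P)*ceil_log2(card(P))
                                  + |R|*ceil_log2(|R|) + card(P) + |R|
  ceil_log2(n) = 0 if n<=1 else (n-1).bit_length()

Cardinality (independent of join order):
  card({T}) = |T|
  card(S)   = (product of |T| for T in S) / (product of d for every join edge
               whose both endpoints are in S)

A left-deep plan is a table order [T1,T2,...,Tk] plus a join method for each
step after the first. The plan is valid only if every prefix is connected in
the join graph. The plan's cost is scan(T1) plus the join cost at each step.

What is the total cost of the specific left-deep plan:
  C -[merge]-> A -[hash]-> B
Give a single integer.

12000

step 1: scan C: cost=40, card=40
step 2: join A via merge
    card(P join A) = 40*500/(4) = 5000
    cost = 40 + 40*6 + 500*9 + 40 + 500 = 5320
step 3: join B via hash
    card(P join B) = 5000*120/(120) = 5000
    cost = 5320 + 2*120*7 + 5000 = 12000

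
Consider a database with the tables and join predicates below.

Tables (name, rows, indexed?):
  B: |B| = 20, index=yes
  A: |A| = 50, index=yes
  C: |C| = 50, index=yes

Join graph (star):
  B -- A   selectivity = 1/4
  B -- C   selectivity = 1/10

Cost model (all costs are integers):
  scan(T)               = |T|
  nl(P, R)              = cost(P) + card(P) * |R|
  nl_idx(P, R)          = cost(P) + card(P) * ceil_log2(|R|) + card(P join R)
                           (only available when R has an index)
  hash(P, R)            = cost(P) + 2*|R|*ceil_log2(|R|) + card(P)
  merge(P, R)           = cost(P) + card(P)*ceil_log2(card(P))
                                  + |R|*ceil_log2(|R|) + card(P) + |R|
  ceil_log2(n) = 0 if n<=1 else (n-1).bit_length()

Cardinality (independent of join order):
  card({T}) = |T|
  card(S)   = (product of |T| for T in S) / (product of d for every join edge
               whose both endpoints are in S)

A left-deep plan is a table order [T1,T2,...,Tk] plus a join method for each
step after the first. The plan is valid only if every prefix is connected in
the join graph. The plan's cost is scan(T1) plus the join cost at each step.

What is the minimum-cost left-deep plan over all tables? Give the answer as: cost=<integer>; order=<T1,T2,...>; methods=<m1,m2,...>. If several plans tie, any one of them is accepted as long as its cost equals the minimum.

Selinger DP (subsets sized 1..n):
  {B}: scan cost=20, card=20
  {A}: scan cost=50, card=50
  {C}: scan cost=50, card=50
  {AB}: card=250; try (B,hash)→300, (A,nl_idx)→390, (A,merge)→490, (B,merge)→520, (B,nl_idx)→550, (A,hash)→640 …(+2); best=300 via (B,hash)
  {BC}: card=100; try (C,nl_idx)→240, (B,hash)→300, (B,nl_idx)→400, (C,merge)→490, (B,merge)→520, (C,hash)→640 …(+2); best=240 via (C,nl_idx)
  {ABC}: card=1250; try (A,hash)→940, (C,hash)→1150, (A,merge)→1390, (A,nl_idx)→2090, (C,merge)→2900, (C,nl_idx)→3050 …(+2); best=940 via (A,hash)

cost=940; order=B,C,A; methods=nl_idx,hash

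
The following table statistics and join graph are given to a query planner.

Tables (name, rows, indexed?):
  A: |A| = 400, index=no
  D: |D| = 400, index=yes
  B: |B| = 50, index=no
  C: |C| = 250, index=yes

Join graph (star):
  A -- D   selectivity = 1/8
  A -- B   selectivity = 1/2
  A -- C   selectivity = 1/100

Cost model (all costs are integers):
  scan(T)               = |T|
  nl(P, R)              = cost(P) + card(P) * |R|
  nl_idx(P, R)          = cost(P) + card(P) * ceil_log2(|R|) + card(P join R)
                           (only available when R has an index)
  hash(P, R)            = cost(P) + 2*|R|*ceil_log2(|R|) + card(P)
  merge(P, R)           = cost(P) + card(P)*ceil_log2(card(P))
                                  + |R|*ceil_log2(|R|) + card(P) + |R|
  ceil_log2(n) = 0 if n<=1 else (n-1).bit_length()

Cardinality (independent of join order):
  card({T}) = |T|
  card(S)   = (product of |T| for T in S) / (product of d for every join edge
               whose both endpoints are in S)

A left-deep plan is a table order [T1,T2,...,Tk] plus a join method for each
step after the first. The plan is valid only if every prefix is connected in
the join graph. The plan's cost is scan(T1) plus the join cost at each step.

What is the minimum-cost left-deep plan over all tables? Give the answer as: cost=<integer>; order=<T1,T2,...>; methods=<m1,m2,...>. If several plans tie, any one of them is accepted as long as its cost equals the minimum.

Selinger DP (subsets sized 1..n):
  {A}: scan cost=400, card=400
  {D}: scan cost=400, card=400
  {B}: scan cost=50, card=50
  {C}: scan cost=250, card=250
  {AD}: card=20000; try (D,hash)→8000, (A,hash)→8000, (D,merge)→8400, (A,merge)→8400, (D,nl_idx)→24000, (D,nl)→160400 …(+1); best=8000 via (D,hash)
  {AB}: card=10000; try (B,hash)→1400, (A,merge)→4400, (B,merge)→4750, (A,hash)→7300, (A,nl)→20050, (B,nl)→20400; best=1400 via (B,hash)
  {AC}: card=1000; try (C,nl_idx)→4600, (C,hash)→4800, (A,merge)→6500, (C,merge)→6650, (A,hash)→7700, (A,nl)→100250 …(+1); best=4600 via (C,nl_idx)
  {ABD}: card=500000; try (D,hash)→18600, (B,hash)→28600, (D,merge)→155400, (B,merge)→328350, (D,nl_idx)→591400, (B,nl)→1008000 …(+1); best=18600 via (D,hash)
  {ACD}: card=50000; try (D,hash)→12800, (D,merge)→19600, (C,hash)→32000, (D,nl_idx)→63600, (C,nl_idx)→218000, (C,merge)→330250 …(+2); best=12800 via (D,hash)
  {ABC}: card=25000; try (B,hash)→6200, (C,hash)→15400, (B,merge)→15950, (B,nl)→54600, (C,nl_idx)→106400, (C,merge)→153650 …(+1); best=6200 via (B,hash)
  {ABCD}: card=1250000; try (D,hash)→38400, (B,hash)→63400, (D,merge)→410200, (C,hash)→522600, (B,merge)→863150, (D,nl_idx)→1481200 …(+5); best=38400 via (D,hash)

cost=38400; order=A,C,B,D; methods=nl_idx,hash,hash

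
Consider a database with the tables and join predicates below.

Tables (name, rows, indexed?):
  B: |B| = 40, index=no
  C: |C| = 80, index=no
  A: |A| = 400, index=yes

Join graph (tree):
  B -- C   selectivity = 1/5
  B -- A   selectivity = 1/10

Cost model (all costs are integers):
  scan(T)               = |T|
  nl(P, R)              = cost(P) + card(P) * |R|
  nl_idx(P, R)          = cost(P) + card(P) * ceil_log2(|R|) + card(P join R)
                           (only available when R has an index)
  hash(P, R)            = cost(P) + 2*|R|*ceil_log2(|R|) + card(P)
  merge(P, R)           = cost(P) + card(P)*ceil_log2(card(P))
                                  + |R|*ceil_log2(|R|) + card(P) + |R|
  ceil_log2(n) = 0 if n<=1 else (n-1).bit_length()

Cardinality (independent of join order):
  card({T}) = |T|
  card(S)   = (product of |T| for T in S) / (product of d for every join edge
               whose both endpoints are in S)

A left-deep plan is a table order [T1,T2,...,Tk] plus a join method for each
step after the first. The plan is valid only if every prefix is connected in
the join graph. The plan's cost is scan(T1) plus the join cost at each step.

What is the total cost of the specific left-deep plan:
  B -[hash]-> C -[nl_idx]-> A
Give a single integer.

32560

step 1: scan B: cost=40, card=40
step 2: join C via hash
    card(P join C) = 40*80/(5) = 640
    cost = 40 + 2*80*7 + 40 = 1200
step 3: join A via nl_idx
    card(P join A) = 640*400/(10) = 25600
    cost = 1200 + 640*9 + 25600 = 32560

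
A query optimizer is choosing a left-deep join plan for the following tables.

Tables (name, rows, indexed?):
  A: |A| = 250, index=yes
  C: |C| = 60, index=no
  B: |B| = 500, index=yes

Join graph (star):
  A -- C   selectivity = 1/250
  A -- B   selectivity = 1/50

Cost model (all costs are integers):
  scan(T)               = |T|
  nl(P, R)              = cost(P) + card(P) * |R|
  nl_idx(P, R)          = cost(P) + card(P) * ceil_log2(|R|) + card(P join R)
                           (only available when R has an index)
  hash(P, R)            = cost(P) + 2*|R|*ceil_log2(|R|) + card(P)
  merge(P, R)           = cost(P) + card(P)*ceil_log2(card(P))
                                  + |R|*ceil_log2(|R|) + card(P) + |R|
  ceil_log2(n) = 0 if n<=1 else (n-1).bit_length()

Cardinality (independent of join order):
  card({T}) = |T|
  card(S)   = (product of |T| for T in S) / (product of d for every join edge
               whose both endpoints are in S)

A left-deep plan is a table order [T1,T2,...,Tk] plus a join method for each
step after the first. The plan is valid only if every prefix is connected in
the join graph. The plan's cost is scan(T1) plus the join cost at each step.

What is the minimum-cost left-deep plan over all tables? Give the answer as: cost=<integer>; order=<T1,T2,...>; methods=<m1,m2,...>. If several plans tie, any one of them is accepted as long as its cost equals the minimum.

cost=1740; order=C,A,B; methods=nl_idx,nl_idx

Selinger DP (subsets sized 1..n):
  {A}: scan cost=250, card=250
  {C}: scan cost=60, card=60
  {B}: scan cost=500, card=500
  {AC}: card=60; try (A,nl_idx)→600, (C,hash)→1220, (A,merge)→2730, (C,merge)→2920, (A,hash)→4120, (A,nl)→15060 …(+1); best=600 via (A,nl_idx)
  {AB}: card=2500; try (B,nl_idx)→5000, (A,hash)→5000, (A,nl_idx)→7000, (B,merge)→7500, (A,merge)→7750, (B,hash)→9500 …(+2); best=5000 via (B,nl_idx)
  {ABC}: card=600; try (B,nl_idx)→1740, (B,merge)→6020, (C,hash)→8220, (B,hash)→9660, (B,nl)→30600, (C,merge)→37920 …(+1); best=1740 via (B,nl_idx)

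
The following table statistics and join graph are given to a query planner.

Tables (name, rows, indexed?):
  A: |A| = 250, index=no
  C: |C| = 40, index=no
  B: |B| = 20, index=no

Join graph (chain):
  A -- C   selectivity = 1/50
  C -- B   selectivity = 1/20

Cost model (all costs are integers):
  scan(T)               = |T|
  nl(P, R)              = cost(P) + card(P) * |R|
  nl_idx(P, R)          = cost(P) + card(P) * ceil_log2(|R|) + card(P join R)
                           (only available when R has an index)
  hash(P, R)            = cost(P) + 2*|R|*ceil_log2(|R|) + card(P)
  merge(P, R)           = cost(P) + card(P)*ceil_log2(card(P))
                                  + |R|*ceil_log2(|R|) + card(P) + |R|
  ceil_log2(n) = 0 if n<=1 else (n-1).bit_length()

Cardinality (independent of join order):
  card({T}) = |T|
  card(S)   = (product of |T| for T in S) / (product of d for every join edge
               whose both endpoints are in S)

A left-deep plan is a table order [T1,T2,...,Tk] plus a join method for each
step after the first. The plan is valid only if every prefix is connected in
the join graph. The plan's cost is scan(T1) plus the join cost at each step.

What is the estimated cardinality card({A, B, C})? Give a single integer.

Tables in S: A(250), B(20), C(40)
Edges inside S: A-C(d=50), C-B(d=20)
numerator = 250 * 20 * 40 = 200000
denominator = 50 * 20 = 1000
card(S) = 200000 / 1000 = 200

200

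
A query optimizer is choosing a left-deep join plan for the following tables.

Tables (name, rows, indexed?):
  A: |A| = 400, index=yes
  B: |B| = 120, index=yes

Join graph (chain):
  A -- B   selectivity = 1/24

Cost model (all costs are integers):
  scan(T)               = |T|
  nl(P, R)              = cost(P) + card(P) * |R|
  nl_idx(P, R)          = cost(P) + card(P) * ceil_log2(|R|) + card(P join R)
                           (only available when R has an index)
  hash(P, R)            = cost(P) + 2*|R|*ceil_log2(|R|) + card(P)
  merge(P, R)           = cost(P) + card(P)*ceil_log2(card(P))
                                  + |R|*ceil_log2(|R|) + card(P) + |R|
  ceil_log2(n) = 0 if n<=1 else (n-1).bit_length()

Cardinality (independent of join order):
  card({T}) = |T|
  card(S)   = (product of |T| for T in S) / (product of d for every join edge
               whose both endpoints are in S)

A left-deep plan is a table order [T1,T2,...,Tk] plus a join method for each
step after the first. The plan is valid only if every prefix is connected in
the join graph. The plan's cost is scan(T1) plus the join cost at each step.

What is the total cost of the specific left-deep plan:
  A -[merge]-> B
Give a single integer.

5360

step 1: scan A: cost=400, card=400
step 2: join B via merge
    card(P join B) = 400*120/(24) = 2000
    cost = 400 + 400*9 + 120*7 + 400 + 120 = 5360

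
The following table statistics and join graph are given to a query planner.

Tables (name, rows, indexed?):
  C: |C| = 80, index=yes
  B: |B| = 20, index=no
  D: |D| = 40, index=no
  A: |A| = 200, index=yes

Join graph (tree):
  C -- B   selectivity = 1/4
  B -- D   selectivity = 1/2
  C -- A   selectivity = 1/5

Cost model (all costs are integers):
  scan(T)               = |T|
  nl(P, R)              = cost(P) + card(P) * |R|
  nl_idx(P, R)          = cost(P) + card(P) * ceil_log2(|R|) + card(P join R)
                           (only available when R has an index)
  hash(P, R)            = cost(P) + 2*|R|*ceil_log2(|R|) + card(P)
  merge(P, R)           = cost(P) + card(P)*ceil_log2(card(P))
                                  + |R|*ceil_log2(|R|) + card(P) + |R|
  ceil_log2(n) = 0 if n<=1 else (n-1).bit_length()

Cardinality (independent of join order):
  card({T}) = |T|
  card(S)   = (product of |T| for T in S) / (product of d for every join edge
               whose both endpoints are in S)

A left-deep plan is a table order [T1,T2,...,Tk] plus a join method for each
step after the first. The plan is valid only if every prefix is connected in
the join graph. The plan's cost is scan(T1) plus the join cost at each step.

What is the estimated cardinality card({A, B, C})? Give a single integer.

Tables in S: A(200), B(20), C(80)
Edges inside S: C-B(d=4), C-A(d=5)
numerator = 200 * 20 * 80 = 320000
denominator = 4 * 5 = 20
card(S) = 320000 / 20 = 16000

16000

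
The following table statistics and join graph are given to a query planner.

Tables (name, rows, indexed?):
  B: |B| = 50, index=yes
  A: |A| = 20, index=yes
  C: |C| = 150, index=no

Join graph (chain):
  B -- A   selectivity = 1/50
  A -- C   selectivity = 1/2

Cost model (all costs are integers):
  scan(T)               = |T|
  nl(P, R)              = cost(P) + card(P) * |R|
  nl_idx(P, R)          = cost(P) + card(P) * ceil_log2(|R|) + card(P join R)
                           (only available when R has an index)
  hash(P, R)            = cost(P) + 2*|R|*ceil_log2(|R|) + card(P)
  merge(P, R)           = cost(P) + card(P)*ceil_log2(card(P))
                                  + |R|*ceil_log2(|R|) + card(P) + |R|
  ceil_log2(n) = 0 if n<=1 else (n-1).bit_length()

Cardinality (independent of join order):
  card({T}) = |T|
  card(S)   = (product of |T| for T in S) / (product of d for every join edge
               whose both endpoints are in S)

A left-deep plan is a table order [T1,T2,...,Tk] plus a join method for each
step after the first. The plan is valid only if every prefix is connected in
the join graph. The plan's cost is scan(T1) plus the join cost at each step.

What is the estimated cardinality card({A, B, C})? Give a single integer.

1500

Tables in S: A(20), B(50), C(150)
Edges inside S: B-A(d=50), A-C(d=2)
numerator = 20 * 50 * 150 = 150000
denominator = 50 * 2 = 100
card(S) = 150000 / 100 = 1500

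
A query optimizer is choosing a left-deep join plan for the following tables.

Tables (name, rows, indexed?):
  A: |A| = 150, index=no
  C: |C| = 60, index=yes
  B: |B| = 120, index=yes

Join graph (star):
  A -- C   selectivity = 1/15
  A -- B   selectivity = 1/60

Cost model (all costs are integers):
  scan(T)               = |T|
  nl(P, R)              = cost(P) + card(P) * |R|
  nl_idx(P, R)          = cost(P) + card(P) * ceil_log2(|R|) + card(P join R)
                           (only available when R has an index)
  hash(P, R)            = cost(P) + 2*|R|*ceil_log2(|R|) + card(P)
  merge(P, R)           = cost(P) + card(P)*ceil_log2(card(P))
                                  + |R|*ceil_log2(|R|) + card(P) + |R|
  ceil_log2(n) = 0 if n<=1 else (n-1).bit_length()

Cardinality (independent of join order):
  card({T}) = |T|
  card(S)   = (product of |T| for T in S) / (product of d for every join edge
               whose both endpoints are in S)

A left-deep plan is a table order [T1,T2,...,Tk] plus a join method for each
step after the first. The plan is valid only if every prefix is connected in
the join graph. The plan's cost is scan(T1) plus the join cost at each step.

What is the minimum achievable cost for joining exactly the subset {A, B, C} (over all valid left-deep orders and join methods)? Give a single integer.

2520

Selinger DP over subsets of {A,B,C}:
  {A}: scan cost=150, card=150
  {C}: scan cost=60, card=60
  {B}: scan cost=120, card=120
  {AC}: card=600; try (C,hash)→1020, (C,nl_idx)→1650, (A,merge)→1830, (C,merge)→1920, (A,hash)→2520, (A,nl)→9060 …(+1); best=1020 via (C,hash)
  {AB}: card=300; try (B,nl_idx)→1500, (B,hash)→1980, (A,merge)→2430, (B,merge)→2460, (A,hash)→2640, (A,nl)→18120 …(+1); best=1500 via (B,nl_idx)
  {ABC}: card=1200; try (C,hash)→2520, (B,hash)→3300, (C,nl_idx)→4500, (C,merge)→4920, (B,nl_idx)→6420, (B,merge)→8580 …(+2); best=2520 via (C,hash)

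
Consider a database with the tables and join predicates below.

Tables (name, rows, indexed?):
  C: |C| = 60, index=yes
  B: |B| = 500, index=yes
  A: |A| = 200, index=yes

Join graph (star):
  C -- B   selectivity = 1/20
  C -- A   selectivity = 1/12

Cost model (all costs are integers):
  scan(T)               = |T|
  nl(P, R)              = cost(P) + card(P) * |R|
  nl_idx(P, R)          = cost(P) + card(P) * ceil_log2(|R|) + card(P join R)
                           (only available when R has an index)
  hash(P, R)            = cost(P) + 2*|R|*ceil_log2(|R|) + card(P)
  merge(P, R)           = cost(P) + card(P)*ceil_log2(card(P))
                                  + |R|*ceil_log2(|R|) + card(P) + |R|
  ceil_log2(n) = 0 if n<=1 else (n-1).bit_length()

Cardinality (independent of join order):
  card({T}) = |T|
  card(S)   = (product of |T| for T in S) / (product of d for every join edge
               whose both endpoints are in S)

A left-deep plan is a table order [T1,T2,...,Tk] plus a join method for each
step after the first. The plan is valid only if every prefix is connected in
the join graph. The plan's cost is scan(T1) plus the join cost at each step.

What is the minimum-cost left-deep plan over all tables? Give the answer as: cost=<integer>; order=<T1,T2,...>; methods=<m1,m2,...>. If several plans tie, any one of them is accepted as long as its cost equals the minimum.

Selinger DP (subsets sized 1..n):
  {C}: scan cost=60, card=60
  {B}: scan cost=500, card=500
  {A}: scan cost=200, card=200
  {BC}: card=1500; try (C,hash)→1720, (B,nl_idx)→2100, (C,nl_idx)→5000, (B,merge)→5480, (C,merge)→5920, (B,hash)→9120 …(+2); best=1720 via (C,hash)
  {AC}: card=1000; try (C,hash)→1120, (A,nl_idx)→1540, (A,merge)→2280, (C,nl_idx)→2400, (C,merge)→2420, (A,hash)→3320 …(+2); best=1120 via (C,hash)
  {ABC}: card=25000; try (A,hash)→6420, (B,hash)→11120, (B,merge)→17120, (A,merge)→21520, (B,nl_idx)→35120, (A,nl_idx)→38720 …(+2); best=6420 via (A,hash)

cost=6420; order=B,C,A; methods=hash,hash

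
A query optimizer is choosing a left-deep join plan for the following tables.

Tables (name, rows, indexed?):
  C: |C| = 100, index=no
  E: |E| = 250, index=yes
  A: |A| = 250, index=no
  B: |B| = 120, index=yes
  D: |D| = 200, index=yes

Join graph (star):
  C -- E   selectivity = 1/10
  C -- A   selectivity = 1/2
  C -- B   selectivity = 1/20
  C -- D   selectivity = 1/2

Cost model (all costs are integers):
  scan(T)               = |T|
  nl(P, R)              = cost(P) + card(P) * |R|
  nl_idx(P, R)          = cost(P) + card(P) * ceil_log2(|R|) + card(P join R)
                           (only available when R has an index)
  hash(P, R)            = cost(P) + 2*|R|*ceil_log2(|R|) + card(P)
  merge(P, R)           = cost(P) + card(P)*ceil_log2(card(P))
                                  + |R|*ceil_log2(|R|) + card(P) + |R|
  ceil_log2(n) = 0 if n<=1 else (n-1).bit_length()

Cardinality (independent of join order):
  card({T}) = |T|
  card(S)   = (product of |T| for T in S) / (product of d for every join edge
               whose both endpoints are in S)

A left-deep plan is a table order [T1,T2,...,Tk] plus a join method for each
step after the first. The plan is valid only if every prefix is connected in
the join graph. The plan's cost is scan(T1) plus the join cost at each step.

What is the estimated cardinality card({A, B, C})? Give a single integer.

Tables in S: A(250), B(120), C(100)
Edges inside S: C-A(d=2), C-B(d=20)
numerator = 250 * 120 * 100 = 3000000
denominator = 2 * 20 = 40
card(S) = 3000000 / 40 = 75000

75000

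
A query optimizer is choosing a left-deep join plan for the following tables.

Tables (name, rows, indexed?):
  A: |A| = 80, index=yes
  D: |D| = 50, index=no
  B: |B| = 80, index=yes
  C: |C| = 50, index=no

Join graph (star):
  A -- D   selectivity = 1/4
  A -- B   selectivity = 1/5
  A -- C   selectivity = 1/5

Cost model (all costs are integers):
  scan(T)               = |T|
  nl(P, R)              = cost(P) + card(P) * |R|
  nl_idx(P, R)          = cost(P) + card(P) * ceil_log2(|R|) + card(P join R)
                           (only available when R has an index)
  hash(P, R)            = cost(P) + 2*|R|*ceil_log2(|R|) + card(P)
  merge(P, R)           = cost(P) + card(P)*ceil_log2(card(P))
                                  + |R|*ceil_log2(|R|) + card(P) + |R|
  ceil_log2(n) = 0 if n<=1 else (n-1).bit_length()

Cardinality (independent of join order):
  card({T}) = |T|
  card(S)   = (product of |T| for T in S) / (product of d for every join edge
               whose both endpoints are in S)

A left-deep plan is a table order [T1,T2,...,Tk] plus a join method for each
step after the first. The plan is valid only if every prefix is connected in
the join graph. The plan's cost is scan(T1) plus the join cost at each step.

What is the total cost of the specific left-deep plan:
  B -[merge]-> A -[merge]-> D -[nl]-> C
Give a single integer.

step 1: scan B: cost=80, card=80
step 2: join A via merge
    card(P join A) = 80*80/(5) = 1280
    cost = 80 + 80*7 + 80*7 + 80 + 80 = 1360
step 3: join D via merge
    card(P join D) = 1280*50/(4) = 16000
    cost = 1360 + 1280*11 + 50*6 + 1280 + 50 = 17070
step 4: join C via nl
    card(P join C) = 16000*50/(5) = 160000
    cost = 17070 + 16000*50 = 817070

817070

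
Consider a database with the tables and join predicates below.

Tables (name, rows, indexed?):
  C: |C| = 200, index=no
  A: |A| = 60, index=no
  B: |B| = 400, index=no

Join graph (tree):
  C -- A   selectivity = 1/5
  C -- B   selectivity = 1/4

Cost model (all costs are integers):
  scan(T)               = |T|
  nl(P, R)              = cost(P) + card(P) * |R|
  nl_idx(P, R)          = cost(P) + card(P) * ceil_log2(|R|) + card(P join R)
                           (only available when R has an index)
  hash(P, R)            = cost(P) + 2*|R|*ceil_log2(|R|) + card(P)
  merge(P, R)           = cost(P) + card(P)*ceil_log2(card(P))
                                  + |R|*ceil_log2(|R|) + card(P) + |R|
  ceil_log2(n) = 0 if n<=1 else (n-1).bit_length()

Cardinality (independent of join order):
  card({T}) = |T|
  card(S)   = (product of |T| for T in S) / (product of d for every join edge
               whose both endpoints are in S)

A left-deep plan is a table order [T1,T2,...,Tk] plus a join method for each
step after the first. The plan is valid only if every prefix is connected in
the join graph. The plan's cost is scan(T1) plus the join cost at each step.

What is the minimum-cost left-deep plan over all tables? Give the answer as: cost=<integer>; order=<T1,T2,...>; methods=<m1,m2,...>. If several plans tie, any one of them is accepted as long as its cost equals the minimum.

Selinger DP (subsets sized 1..n):
  {C}: scan cost=200, card=200
  {A}: scan cost=60, card=60
  {B}: scan cost=400, card=400
  {AC}: card=2400; try (A,hash)→1120, (C,merge)→2280, (A,merge)→2420, (C,hash)→3320, (C,nl)→12060, (A,nl)→12200; best=1120 via (A,hash)
  {BC}: card=20000; try (C,hash)→4000, (B,merge)→6000, (C,merge)→6200, (B,hash)→7600, (B,nl)→80200, (C,nl)→80400; best=4000 via (C,hash)
  {ABC}: card=240000; try (B,hash)→10720, (A,hash)→24720, (B,merge)→36320, (A,merge)→324420, (B,nl)→961120, (A,nl)→1204000; best=10720 via (B,hash)

cost=10720; order=C,A,B; methods=hash,hash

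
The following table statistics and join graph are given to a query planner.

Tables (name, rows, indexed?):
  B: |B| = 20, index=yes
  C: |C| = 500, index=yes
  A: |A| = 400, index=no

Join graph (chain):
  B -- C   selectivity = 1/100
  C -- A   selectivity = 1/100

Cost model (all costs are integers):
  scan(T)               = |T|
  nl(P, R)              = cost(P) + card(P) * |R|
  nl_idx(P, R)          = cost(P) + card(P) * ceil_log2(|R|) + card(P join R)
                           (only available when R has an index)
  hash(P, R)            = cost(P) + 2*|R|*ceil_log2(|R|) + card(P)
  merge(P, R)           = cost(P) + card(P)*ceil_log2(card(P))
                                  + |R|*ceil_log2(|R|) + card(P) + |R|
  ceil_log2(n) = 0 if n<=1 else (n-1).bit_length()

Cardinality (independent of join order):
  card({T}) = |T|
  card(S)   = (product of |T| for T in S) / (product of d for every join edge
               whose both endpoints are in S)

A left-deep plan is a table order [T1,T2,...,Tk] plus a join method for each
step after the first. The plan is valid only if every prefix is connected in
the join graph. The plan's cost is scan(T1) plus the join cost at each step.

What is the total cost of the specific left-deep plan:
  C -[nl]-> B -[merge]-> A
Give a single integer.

step 1: scan C: cost=500, card=500
step 2: join B via nl
    card(P join B) = 500*20/(100) = 100
    cost = 500 + 500*20 = 10500
step 3: join A via merge
    card(P join A) = 100*400/(100) = 400
    cost = 10500 + 100*7 + 400*9 + 100 + 400 = 15300

15300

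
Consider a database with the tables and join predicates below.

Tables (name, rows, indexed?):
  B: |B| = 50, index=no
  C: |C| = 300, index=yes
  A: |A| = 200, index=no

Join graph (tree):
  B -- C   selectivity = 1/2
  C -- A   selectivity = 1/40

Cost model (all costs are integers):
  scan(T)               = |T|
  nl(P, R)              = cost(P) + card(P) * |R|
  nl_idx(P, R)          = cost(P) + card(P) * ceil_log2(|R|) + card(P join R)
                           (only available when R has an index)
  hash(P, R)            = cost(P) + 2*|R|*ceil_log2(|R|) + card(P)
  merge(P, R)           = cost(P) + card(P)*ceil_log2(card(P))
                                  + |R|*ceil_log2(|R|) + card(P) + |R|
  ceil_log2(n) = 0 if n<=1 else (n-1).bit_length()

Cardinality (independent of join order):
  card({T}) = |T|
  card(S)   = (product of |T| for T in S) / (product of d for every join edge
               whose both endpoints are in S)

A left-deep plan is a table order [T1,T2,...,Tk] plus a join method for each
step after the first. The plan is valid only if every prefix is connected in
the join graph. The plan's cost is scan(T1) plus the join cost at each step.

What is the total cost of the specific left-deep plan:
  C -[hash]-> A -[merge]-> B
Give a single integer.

22150

step 1: scan C: cost=300, card=300
step 2: join A via hash
    card(P join A) = 300*200/(40) = 1500
    cost = 300 + 2*200*8 + 300 = 3800
step 3: join B via merge
    card(P join B) = 1500*50/(2) = 37500
    cost = 3800 + 1500*11 + 50*6 + 1500 + 50 = 22150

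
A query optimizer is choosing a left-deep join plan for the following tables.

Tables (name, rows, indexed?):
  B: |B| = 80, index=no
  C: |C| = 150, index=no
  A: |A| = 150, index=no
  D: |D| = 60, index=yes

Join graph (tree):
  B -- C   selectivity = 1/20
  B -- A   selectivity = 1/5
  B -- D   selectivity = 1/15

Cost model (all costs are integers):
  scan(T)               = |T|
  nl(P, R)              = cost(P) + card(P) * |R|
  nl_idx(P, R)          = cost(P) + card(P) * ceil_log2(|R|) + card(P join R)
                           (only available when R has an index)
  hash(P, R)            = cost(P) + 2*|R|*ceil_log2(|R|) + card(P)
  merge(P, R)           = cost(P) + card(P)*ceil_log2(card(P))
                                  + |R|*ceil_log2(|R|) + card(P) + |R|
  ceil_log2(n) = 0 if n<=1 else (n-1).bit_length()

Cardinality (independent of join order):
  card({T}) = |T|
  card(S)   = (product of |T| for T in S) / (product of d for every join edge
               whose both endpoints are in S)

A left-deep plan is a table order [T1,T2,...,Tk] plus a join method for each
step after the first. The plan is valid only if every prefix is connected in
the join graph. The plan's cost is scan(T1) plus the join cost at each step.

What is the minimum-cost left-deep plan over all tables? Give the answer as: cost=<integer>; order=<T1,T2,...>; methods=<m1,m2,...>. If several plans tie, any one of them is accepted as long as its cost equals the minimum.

cost=7540; order=C,B,D,A; methods=hash,hash,hash

Selinger DP (subsets sized 1..n):
  {B}: scan cost=80, card=80
  {C}: scan cost=150, card=150
  {A}: scan cost=150, card=150
  {D}: scan cost=60, card=60
  {BC}: card=600; try (B,hash)→1420, (C,merge)→2070, (B,merge)→2140, (C,hash)→2560, (C,nl)→12080, (B,nl)→12150; best=1420 via (B,hash)
  {AB}: card=2400; try (B,hash)→1420, (A,merge)→2070, (B,merge)→2140, (A,hash)→2560, (A,nl)→12080, (B,nl)→12150; best=1420 via (B,hash)
  {BD}: card=320; try (D,hash)→880, (D,nl_idx)→880, (B,merge)→1120, (D,merge)→1140, (B,hash)→1240, (B,nl)→4860 …(+1); best=880 via (D,hash)
  {ABC}: card=18000; try (A,hash)→4420, (C,hash)→6220, (A,merge)→9370, (C,merge)→33970, (A,nl)→91420, (C,nl)→361420; best=4420 via (A,hash)
  {BCD}: card=2400; try (D,hash)→2740, (C,hash)→3600, (C,merge)→5430, (D,nl_idx)→7420, (D,merge)→8440, (D,nl)→37420 …(+1); best=2740 via (D,hash)
  {ABD}: card=9600; try (A,hash)→3600, (D,hash)→4540, (A,merge)→5430, (D,nl_idx)→25420, (D,merge)→33040, (A,nl)→48880 …(+1); best=3600 via (A,hash)
  {ABCD}: card=72000; try (A,hash)→7540, (C,hash)→15600, (D,hash)→23140, (A,merge)→35290, (C,merge)→148950, (D,nl_idx)→184420 …(+4); best=7540 via (A,hash)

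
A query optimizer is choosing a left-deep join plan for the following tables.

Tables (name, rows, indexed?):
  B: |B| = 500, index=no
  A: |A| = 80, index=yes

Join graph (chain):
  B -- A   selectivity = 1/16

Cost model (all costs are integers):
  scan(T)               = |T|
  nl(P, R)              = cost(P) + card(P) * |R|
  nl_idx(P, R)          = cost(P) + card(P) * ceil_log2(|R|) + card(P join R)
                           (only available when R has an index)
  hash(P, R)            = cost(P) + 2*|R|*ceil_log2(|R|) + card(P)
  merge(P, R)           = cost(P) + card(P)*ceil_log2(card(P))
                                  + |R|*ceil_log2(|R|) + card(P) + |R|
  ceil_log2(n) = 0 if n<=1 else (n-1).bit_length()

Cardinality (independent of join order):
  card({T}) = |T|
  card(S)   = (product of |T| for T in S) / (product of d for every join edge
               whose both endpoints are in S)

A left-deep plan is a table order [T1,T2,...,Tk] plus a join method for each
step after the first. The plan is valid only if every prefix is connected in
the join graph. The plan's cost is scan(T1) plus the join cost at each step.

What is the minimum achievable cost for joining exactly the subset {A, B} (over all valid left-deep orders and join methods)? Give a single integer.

Selinger DP over subsets of {A,B}:
  {B}: scan cost=500, card=500
  {A}: scan cost=80, card=80
  {AB}: card=2500; try (A,hash)→2120, (B,merge)→5720, (A,merge)→6140, (A,nl_idx)→6500, (B,hash)→9160, (B,nl)→40080 …(+1); best=2120 via (A,hash)

2120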